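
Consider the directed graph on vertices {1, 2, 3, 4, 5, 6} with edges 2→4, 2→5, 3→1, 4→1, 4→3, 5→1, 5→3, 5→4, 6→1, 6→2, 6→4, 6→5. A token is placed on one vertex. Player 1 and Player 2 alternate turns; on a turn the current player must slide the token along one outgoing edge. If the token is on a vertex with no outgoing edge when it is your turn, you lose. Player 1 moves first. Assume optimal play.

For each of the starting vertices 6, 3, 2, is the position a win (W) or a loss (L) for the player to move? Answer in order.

Build the W/L table. Terminal = L. A non-terminal position is W if it has a move to some L; otherwise it is L.
Every edge goes from a vertex to one that appears earlier in the order 1, 3, 4, 5, 2, 6, so processing vertices in that order labels each vertex after all of its successors.
1: no outgoing edge → L
3: W (go to 1, an L position)
4: W (go to 1, an L position)
5: W (go to 1, an L position)
2: L (options 5(W), 4(W) are all W)
6: W (go to 2, an L position)

6: W, 3: W, 2: L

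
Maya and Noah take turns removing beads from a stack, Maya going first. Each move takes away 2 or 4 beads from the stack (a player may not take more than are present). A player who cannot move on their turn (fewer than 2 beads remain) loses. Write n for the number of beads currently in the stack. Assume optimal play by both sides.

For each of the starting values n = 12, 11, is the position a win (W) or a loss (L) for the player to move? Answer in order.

Work bottom-up. With no move the player to move loses. Otherwise the position is W if at least one move leads to an L position for the opponent, and L if every move leads to a W.
n=0: no move → L
n=1: no move → L
n=2: reaches L-position 0 → W
n=3: reaches L-position 1 → W
n=4: reaches L-position 0 → W
n=5: reaches L-position 1 → W
n=6: only reaches 4(W), 2(W), all W → L
n=7: only reaches 5(W), 3(W), all W → L
n=8: reaches L-position 6 → W
n=9: reaches L-position 7 → W
n=10: reaches L-position 6 → W
n=11: reaches L-position 7 → W
n=12: only reaches 10(W), 8(W), all W → L

12: L, 11: W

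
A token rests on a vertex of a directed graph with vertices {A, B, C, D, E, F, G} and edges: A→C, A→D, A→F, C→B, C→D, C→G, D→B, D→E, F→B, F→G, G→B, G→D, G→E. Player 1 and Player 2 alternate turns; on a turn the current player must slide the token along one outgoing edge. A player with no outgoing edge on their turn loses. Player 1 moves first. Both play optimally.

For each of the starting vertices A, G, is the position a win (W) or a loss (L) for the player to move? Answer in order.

Compute win/loss labels from the base case upward. A position with no move is L. Any other position is W if it can reach an L in one move, else L.
Every edge goes from a vertex to one that appears earlier in the order E, B, D, G, C, F, A, so processing vertices in that order labels each vertex after all of its successors.
E: no outgoing edge → L
B: no outgoing edge → L
D: →B(L), so W
G: →B(L), so W
C: →B(L), so W
F: →B(L), so W
A: →F(W), C(W), D(W) — all W, so L

A: L, G: W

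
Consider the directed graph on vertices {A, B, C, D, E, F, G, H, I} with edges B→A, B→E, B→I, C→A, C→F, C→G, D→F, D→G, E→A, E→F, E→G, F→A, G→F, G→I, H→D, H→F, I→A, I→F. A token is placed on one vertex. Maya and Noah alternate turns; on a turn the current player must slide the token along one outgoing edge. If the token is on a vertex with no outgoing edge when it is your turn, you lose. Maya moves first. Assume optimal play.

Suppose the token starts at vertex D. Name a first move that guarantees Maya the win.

Classify positions by backward induction: terminal positions (no move available) are L. From any other position, the mover wins iff some move reaches an L.
Every edge goes from a vertex to one that appears earlier in the order A, F, I, G, E, D, C, B, H, so processing vertices in that order labels each vertex after all of its successors.
A: no outgoing edge → L
F: can move to A, which is L ⇒ W
I: can move to A, which is L ⇒ W
G: moves to I(W), F(W); every one is W ⇒ L
E: can move to G, which is L ⇒ W
D: can move to G, which is L ⇒ W
C: can move to G, which is L ⇒ W
B: can move to A, which is L ⇒ W
H: moves to D(W), F(W); every one is W ⇒ L
From D, the L positions reachable in one move are: G.

Move to G.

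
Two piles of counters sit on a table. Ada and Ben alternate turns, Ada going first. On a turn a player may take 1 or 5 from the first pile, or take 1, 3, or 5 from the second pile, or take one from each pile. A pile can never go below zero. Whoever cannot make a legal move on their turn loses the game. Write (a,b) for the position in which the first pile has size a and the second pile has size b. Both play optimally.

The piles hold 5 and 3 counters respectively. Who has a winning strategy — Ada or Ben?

Compute win/loss labels from the base case upward. A position with no move is L. Any other position is W if it can reach an L in one move, else L.
No move ever increases a pile, so every position that can arise here has a ≤ 5 and b ≤ 3; it is enough to label the cells with 0 ≤ a ≤ 5 and 0 ≤ b ≤ 3.
Every move lowers a or b (never raises either), so fill the grid row by row in increasing a, and left to right within a row: each cell's successors are then already labelled.
      b=0  b=1  b=2  b=3
a=0:    L    W    L    W
a=1:    W    W    W    W
a=2:    L    W    L    W
a=3:    W    W    W    W
a=4:    L    W    L    W
a=5:    W    W    W    W
Cells with no legal move (terminal, hence L): (0,0).
The remaining L cells, each justified by listing all of its moves:
(0,2): the only move is to (0,1)(W), a W ⇒ L
(2,0): the only move is to (1,0)(W), a W ⇒ L
(2,2): moves to (1,2)(W), (2,1)(W), (1,1)(W); every one is W ⇒ L
(4,0): the only move is to (3,0)(W), a W ⇒ L
(4,2): moves to (3,2)(W), (4,1)(W), (3,1)(W); every one is W ⇒ L
Every other cell has at least one move into one of the L cells above, so it is W.
The starting position (5,3) is W: Ada should move to (4,2), handing over an L position.

Ada wins.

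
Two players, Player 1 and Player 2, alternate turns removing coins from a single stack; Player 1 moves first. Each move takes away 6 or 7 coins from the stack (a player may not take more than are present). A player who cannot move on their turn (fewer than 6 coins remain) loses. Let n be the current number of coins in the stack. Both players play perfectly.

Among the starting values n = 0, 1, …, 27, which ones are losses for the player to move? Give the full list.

0, 1, 2, 3, 4, 5, 13, 14, 15, 16, 17, 18, 26, 27

Label each position W (a win for the player to move) or L (a loss). A position with no legal move is L; any other position is W exactly when some move reaches an L, and L when every move reaches a W.
n=0: no move → L
n=1: no move → L
n=2: no move → L
n=3: no move → L
n=4: no move → L
n=5: no move → L
n=6: can move to 0, which is L ⇒ W
n=7: can move to 1, which is L ⇒ W
n=8: can move to 2, which is L ⇒ W
n=9: can move to 3, which is L ⇒ W
n=10: can move to 4, which is L ⇒ W
n=11: can move to 5, which is L ⇒ W
n=12: can move to 5, which is L ⇒ W
n=13: moves to 7(W), 6(W); every one is W ⇒ L
n=14: moves to 8(W), 7(W); every one is W ⇒ L
n=15: moves to 9(W), 8(W); every one is W ⇒ L
n=16: moves to 10(W), 9(W); every one is W ⇒ L
n=17: moves to 11(W), 10(W); every one is W ⇒ L
n=18: moves to 12(W), 11(W); every one is W ⇒ L
n=19: can move to 13, which is L ⇒ W
n=20: can move to 14, which is L ⇒ W
n=21: can move to 15, which is L ⇒ W
n=22: can move to 16, which is L ⇒ W
n=23: can move to 17, which is L ⇒ W
n=24: can move to 18, which is L ⇒ W
n=25: can move to 18, which is L ⇒ W
n=26: moves to 20(W), 19(W); every one is W ⇒ L
n=27: moves to 21(W), 20(W); every one is W ⇒ L
Reading off the rows marked L gives the requested list; there are 14 such values of n.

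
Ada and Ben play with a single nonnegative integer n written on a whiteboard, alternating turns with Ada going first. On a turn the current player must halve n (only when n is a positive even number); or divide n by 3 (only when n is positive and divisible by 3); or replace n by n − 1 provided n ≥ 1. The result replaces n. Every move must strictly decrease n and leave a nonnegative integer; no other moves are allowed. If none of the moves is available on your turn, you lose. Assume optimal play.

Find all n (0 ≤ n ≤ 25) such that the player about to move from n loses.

0, 2, 5, 7, 9, 11, 13, 16, 19, 23, 25

Build the W/L table. Terminal = L. A non-terminal position is W if it has a move to some L; otherwise it is L.
n=0: no move → L
n=1: reaches L-position 0 → W
n=2: only reaches 1(W), which is W → L
n=3: reaches L-position 2 → W
n=4: reaches L-position 2 → W
n=5: only reaches 4(W), which is W → L
n=6: reaches L-position 2 → W
n=7: only reaches 6(W), which is W → L
n=8: reaches L-position 7 → W
n=9: only reaches 3(W), 8(W), all W → L
n=10: reaches L-position 5 → W
n=11: only reaches 10(W), which is W → L
n=12: reaches L-position 11 → W
n=13: only reaches 12(W), which is W → L
n=14: reaches L-position 7 → W
n=15: reaches L-position 5 → W
n=16: only reaches 8(W), 15(W), all W → L
n=17: reaches L-position 16 → W
n=18: reaches L-position 9 → W
n=19: only reaches 18(W), which is W → L
n=20: reaches L-position 19 → W
n=21: reaches L-position 7 → W
n=22: reaches L-position 11 → W
n=23: only reaches 22(W), which is W → L
n=24: reaches L-position 23 → W
n=25: only reaches 24(W), which is W → L
The losing starting values of n are exactly the entries labelled L in this table (11 of them).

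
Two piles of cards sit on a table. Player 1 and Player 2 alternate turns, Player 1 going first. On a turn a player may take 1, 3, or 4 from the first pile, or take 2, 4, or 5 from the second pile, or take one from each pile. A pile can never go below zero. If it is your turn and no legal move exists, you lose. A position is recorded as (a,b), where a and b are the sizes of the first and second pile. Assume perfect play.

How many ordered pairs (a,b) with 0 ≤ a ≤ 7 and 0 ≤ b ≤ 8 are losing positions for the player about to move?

Work bottom-up. With no move the player to move loses. Otherwise the position is W if at least one move leads to an L position for the opponent, and L if every move leads to a W.
Every move lowers a or b (never raises either), so fill the grid row by row in increasing a, and left to right within a row: each cell's successors are then already labelled.
      b=0  b=1  b=2  b=3  b=4  b=5  b=6  b=7  b=8
a=0:    L    L    W    W    W    W    W    L    L
a=1:    W    W    W    L    L    W    W    W    W
a=2:    L    L    W    W    W    W    W    L    L
a=3:    W    W    W    L    L    W    W    W    W
a=4:    W    W    L    W    W    W    W    W    W
a=5:    W    W    W    W    W    L    L    W    W
a=6:    W    W    L    W    W    W    W    W    W
a=7:    L    L    W    W    W    W    W    L    L
Cells with no legal move (terminal, hence L): (0,0), (0,1).
The remaining L cells, each justified by listing all of its moves:
(0,7): →(0,5)(W), (0,3)(W), (0,2)(W) — all W, so L
(0,8): →(0,6)(W), (0,4)(W), (0,3)(W) — all W, so L
(1,3): →(0,3)(W), (1,1)(W), (0,2)(W) — all W, so L
(1,4): →(0,4)(W), (1,2)(W), (1,0)(W), (0,3)(W) — all W, so L
(2,0): →(1,0)(W) only, which is W, so L
(2,1): →(1,1)(W), (1,0)(W) — all W, so L
(2,7): →(1,7)(W), (2,5)(W), (2,3)(W), (2,2)(W), (1,6)(W) — all W, so L
(2,8): →(1,8)(W), (2,6)(W), (2,4)(W), (2,3)(W), (1,7)(W) — all W, so L
(3,3): →(2,3)(W), (0,3)(W), (3,1)(W), (2,2)(W) — all W, so L
(3,4): →(2,4)(W), (0,4)(W), (3,2)(W), (3,0)(W), (2,3)(W) — all W, so L
(4,2): →(3,2)(W), (1,2)(W), (0,2)(W), (4,0)(W), (3,1)(W) — all W, so L
(5,5): →(4,5)(W), (2,5)(W), (1,5)(W), (5,3)(W), (5,1)(W), (5,0)(W), (4,4)(W) — all W, so L
(5,6): →(4,6)(W), (2,6)(W), (1,6)(W), (5,4)(W), (5,2)(W), (5,1)(W), (4,5)(W) — all W, so L
(6,2): →(5,2)(W), (3,2)(W), (2,2)(W), (6,0)(W), (5,1)(W) — all W, so L
(7,0): →(6,0)(W), (4,0)(W), (3,0)(W) — all W, so L
(7,1): →(6,1)(W), (4,1)(W), (3,1)(W), (6,0)(W) — all W, so L
(7,7): →(6,7)(W), (4,7)(W), (3,7)(W), (7,5)(W), (7,3)(W), (7,2)(W), (6,6)(W) — all W, so L
(7,8): →(6,8)(W), (4,8)(W), (3,8)(W), (7,6)(W), (7,4)(W), (7,3)(W), (6,7)(W) — all W, so L
Every other cell has at least one move into one of the L cells above, so it is W.
L cells per row: a=0: 4, a=1: 2, a=2: 4, a=3: 2, a=4: 1, a=5: 2, a=6: 1, a=7: 4; total 20.

20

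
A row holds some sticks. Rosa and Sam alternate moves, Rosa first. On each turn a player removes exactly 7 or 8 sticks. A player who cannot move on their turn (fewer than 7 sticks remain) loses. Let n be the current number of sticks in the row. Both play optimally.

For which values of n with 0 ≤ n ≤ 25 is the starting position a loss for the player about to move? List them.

Work bottom-up. With no move the player to move loses. Otherwise the position is W if at least one move leads to an L position for the opponent, and L if every move leads to a W.
n=0: no move → L
n=1: no move → L
n=2: no move → L
n=3: no move → L
n=4: no move → L
n=5: no move → L
n=6: no move → L
n=7: can move to 0, which is L ⇒ W
n=8: can move to 1, which is L ⇒ W
n=9: can move to 2, which is L ⇒ W
n=10: can move to 3, which is L ⇒ W
n=11: can move to 4, which is L ⇒ W
n=12: can move to 5, which is L ⇒ W
n=13: can move to 6, which is L ⇒ W
n=14: can move to 6, which is L ⇒ W
n=15: moves to 8(W), 7(W); every one is W ⇒ L
n=16: moves to 9(W), 8(W); every one is W ⇒ L
n=17: moves to 10(W), 9(W); every one is W ⇒ L
n=18: moves to 11(W), 10(W); every one is W ⇒ L
n=19: moves to 12(W), 11(W); every one is W ⇒ L
n=20: moves to 13(W), 12(W); every one is W ⇒ L
n=21: moves to 14(W), 13(W); every one is W ⇒ L
n=22: can move to 15, which is L ⇒ W
n=23: can move to 16, which is L ⇒ W
n=24: can move to 17, which is L ⇒ W
n=25: can move to 18, which is L ⇒ W
Reading off the rows marked L gives the requested list; there are 14 such values of n.

0, 1, 2, 3, 4, 5, 6, 15, 16, 17, 18, 19, 20, 21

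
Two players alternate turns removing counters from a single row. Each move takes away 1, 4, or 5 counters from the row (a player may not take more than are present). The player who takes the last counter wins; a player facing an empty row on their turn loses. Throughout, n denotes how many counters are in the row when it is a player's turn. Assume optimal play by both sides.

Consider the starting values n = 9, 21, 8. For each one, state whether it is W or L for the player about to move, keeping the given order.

9: W, 21: W, 8: L

Positions with no move are L. A position that does have a move is losing for the player to move precisely when every available move leads to a winning position for the opponent. Fill in the labels:
n=0: no move → L
n=1: reaches L-position 0 → W
n=2: only reaches 1(W), which is W → L
n=3: reaches L-position 2 → W
n=4: reaches L-position 0 → W
n=5: reaches L-position 0 → W
n=6: reaches L-position 2 → W
n=7: reaches L-position 2 → W
n=8: only reaches 7(W), 4(W), 3(W), all W → L
n=9: reaches L-position 8 → W
n=10: only reaches 9(W), 6(W), 5(W), all W → L
n=11: reaches L-position 10 → W
n=12: reaches L-position 8 → W
n=13: reaches L-position 8 → W
n=14: reaches L-position 10 → W
n=15: reaches L-position 10 → W
n=16: only reaches 15(W), 12(W), 11(W), all W → L
n=17: reaches L-position 16 → W
n=18: only reaches 17(W), 14(W), 13(W), all W → L
n=19: reaches L-position 18 → W
n=20: reaches L-position 16 → W
n=21: reaches L-position 16 → W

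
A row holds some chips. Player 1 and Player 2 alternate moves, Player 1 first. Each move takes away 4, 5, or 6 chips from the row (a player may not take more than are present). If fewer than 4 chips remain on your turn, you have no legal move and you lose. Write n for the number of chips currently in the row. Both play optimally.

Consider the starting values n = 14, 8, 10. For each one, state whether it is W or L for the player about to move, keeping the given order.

Classify positions by backward induction: terminal positions (no move available) are L. From any other position, the mover wins iff some move reaches an L.
n=0: no move → L
n=1: no move → L
n=2: no move → L
n=3: no move → L
n=4: can move to 0, which is L ⇒ W
n=5: can move to 1, which is L ⇒ W
n=6: can move to 2, which is L ⇒ W
n=7: can move to 3, which is L ⇒ W
n=8: can move to 3, which is L ⇒ W
n=9: can move to 3, which is L ⇒ W
n=10: moves to 6(W), 5(W), 4(W); every one is W ⇒ L
n=11: moves to 7(W), 6(W), 5(W); every one is W ⇒ L
n=12: moves to 8(W), 7(W), 6(W); every one is W ⇒ L
n=13: moves to 9(W), 8(W), 7(W); every one is W ⇒ L
n=14: can move to 10, which is L ⇒ W

14: W, 8: W, 10: L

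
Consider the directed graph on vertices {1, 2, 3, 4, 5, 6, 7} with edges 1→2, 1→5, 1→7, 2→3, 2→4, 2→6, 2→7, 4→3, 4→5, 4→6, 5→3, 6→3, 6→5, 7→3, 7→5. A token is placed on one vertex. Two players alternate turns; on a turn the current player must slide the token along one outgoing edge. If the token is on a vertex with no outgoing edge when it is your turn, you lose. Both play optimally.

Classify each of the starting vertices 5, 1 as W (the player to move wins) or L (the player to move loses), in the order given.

Use the standard recursion: the mover loses at a terminal position; elsewhere, the mover wins exactly when some move hands the opponent an L position.
Every edge goes from a vertex to one that appears earlier in the order 3, 5, 6, 4, 7, 2, 1, so processing vertices in that order labels each vertex after all of its successors.
3: no outgoing edge → L
5: W (go to 3, an L position)
6: W (go to 3, an L position)
4: W (go to 3, an L position)
7: W (go to 3, an L position)
2: W (go to 3, an L position)
1: L (options 2(W), 7(W), 5(W) are all W)

5: W, 1: L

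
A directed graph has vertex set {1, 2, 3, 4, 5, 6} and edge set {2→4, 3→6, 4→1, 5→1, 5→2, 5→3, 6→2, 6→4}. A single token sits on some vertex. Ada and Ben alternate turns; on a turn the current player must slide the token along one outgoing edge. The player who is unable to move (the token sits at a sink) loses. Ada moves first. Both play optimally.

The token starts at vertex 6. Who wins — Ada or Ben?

Classify positions by backward induction: terminal positions (no move available) are L. From any other position, the mover wins iff some move reaches an L.
Every edge goes from a vertex to one that appears earlier in the order 1, 4, 2, 6, 3, 5, so processing vertices in that order labels each vertex after all of its successors.
1: no outgoing edge → L
4: reaches L-position 1 → W
2: only reaches 4(W), which is W → L
6: reaches L-position 2 → W
3: only reaches 6(W), which is W → L
5: reaches L-position 3 → W
From 6 Ada can move to 2, reaching an L position.

Ada wins.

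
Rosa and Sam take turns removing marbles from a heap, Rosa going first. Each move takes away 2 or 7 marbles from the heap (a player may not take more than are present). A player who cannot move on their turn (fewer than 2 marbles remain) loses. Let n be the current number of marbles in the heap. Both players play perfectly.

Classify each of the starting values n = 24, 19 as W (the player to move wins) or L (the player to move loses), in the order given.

Use the standard recursion: the mover loses at a terminal position; elsewhere, the mover wins exactly when some move hands the opponent an L position.
n=0: no move → L
n=1: no move → L
n=2: →0(L), so W
n=3: →1(L), so W
n=4: →2(W) only, which is W, so L
n=5: →3(W) only, which is W, so L
n=6: →4(L), so W
n=7: →5(L), so W
n=8: →1(L), so W
n=9: →7(W), 2(W) — all W, so L
n=10: →8(W), 3(W) — all W, so L
n=11: →9(L), so W
n=12: →10(L), so W
n=13: →11(W), 6(W) — all W, so L
n=14: →12(W), 7(W) — all W, so L
n=15: →13(L), so W
n=16: →14(L), so W
n=17: →10(L), so W
n=18: →16(W), 11(W) — all W, so L
n=19: →17(W), 12(W) — all W, so L
n=20: →18(L), so W
n=21: →19(L), so W
n=22: →20(W), 15(W) — all W, so L
n=23: →21(W), 16(W) — all W, so L
n=24: →22(L), so W

24: W, 19: L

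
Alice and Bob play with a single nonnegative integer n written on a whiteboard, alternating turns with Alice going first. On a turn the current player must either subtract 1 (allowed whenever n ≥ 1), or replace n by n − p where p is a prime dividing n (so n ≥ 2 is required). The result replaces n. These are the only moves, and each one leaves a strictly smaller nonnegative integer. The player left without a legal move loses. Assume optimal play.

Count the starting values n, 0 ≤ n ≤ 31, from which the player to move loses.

Compute win/loss labels from the base case upward. A position with no move is L. Any other position is W if it can reach an L in one move, else L.
n=0: no move → L
n=1: reaches L-position 0 → W
n=2: reaches L-position 0 → W
n=3: reaches L-position 0 → W
n=4: only reaches 2(W), 3(W), all W → L
n=5: reaches L-position 0 → W
n=6: reaches L-position 4 → W
n=7: reaches L-position 0 → W
n=8: only reaches 6(W), 7(W), all W → L
n=9: reaches L-position 8 → W
n=10: reaches L-position 8 → W
n=11: reaches L-position 0 → W
n=12: only reaches 9(W), 10(W), 11(W), all W → L
n=13: reaches L-position 0 → W
n=14: reaches L-position 12 → W
n=15: reaches L-position 12 → W
n=16: only reaches 14(W), 15(W), all W → L
n=17: reaches L-position 0 → W
n=18: reaches L-position 16 → W
n=19: reaches L-position 0 → W
n=20: only reaches 15(W), 18(W), 19(W), all W → L
n=21: reaches L-position 20 → W
n=22: reaches L-position 20 → W
n=23: reaches L-position 0 → W
n=24: only reaches 21(W), 22(W), 23(W), all W → L
n=25: reaches L-position 20 → W
n=26: reaches L-position 24 → W
n=27: reaches L-position 24 → W
n=28: only reaches 21(W), 26(W), 27(W), all W → L
n=29: reaches L-position 0 → W
n=30: reaches L-position 28 → W
n=31: reaches L-position 0 → W
L entries with 0 ≤ n ≤ 31: n = 0, 4, 8, 12, 16, 20, 24, 28; that makes 8.

8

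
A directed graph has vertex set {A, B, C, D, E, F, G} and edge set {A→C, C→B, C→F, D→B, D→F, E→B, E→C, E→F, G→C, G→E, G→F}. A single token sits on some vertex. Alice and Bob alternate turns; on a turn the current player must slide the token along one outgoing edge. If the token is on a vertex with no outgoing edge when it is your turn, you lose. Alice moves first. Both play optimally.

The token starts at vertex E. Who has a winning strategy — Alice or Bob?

Build the W/L table. Terminal = L. A non-terminal position is W if it has a move to some L; otherwise it is L.
Every edge goes from a vertex to one that appears earlier in the order B, F, C, E, G, A, D, so processing vertices in that order labels each vertex after all of its successors.
B: no outgoing edge → L
F: no outgoing edge → L
C: →F(L), so W
E: →F(L), so W
G: →F(L), so W
A: →C(W) only, which is W, so L
D: →F(L), so W
The starting position E is W: Alice should move to F, handing over an L position.

Alice wins.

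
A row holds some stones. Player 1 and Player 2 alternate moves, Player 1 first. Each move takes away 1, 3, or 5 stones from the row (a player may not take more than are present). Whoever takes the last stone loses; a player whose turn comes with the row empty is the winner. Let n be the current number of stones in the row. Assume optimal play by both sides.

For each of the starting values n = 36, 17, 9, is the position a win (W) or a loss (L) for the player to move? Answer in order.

36: W, 17: L, 9: L

Work bottom-up. With no move the player to move wins. Otherwise the position is W if at least one move leads to an L position for the opponent, and L if every move leads to a W.
n=0: no move; the opponent has just taken the last stone and therefore loses → W
n=1: only reaches 0(W), which is W → L
n=2: reaches L-position 1 → W
n=3: only reaches 2(W), 0(W), all W → L
n=4: reaches L-position 3 → W
n=5: only reaches 4(W), 2(W), 0(W), all W → L
n=6: reaches L-position 5 → W
n=7: only reaches 6(W), 4(W), 2(W), all W → L
n=8: reaches L-position 7 → W
n=9: only reaches 8(W), 6(W), 4(W), all W → L
n=10: reaches L-position 9 → W
n=11: only reaches 10(W), 8(W), 6(W), all W → L
n=12: reaches L-position 11 → W
n=13: only reaches 12(W), 10(W), 8(W), all W → L
n=14: reaches L-position 13 → W
n=15: only reaches 14(W), 12(W), 10(W), all W → L
n=16: reaches L-position 15 → W
n=17: only reaches 16(W), 14(W), 12(W), all W → L
n=18: reaches L-position 17 → W
n=19: only reaches 18(W), 16(W), 14(W), all W → L
n=20: reaches L-position 19 → W
n=21: only reaches 20(W), 18(W), 16(W), all W → L
n=22: reaches L-position 21 → W
n=23: only reaches 22(W), 20(W), 18(W), all W → L
n=24: reaches L-position 23 → W
n=25: only reaches 24(W), 22(W), 20(W), all W → L
n=26: reaches L-position 25 → W
n=27: only reaches 26(W), 24(W), 22(W), all W → L
n=28: reaches L-position 27 → W
n=29: only reaches 28(W), 26(W), 24(W), all W → L
n=30: reaches L-position 29 → W
n=31: only reaches 30(W), 28(W), 26(W), all W → L
n=32: reaches L-position 31 → W
n=33: only reaches 32(W), 30(W), 28(W), all W → L
n=34: reaches L-position 33 → W
n=35: only reaches 34(W), 32(W), 30(W), all W → L
n=36: reaches L-position 35 → W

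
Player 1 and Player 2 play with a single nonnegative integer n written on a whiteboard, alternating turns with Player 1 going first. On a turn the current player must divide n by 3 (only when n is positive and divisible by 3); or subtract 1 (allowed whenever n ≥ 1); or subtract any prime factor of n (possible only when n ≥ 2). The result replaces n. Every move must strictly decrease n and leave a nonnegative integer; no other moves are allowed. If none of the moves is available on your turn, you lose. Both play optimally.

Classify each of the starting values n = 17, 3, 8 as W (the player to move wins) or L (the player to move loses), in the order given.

17: W, 3: W, 8: L

Build the W/L table. Terminal = L. A non-terminal position is W if it has a move to some L; otherwise it is L.
n=0: no move → L
n=1: reaches L-position 0 → W
n=2: reaches L-position 0 → W
n=3: reaches L-position 0 → W
n=4: only reaches 2(W), 3(W), all W → L
n=5: reaches L-position 0 → W
n=6: reaches L-position 4 → W
n=7: reaches L-position 0 → W
n=8: only reaches 6(W), 7(W), all W → L
n=9: reaches L-position 8 → W
n=10: reaches L-position 8 → W
n=11: reaches L-position 0 → W
n=12: reaches L-position 4 → W
n=13: reaches L-position 0 → W
n=14: only reaches 7(W), 12(W), 13(W), all W → L
n=15: reaches L-position 14 → W
n=16: reaches L-position 14 → W
n=17: reaches L-position 0 → W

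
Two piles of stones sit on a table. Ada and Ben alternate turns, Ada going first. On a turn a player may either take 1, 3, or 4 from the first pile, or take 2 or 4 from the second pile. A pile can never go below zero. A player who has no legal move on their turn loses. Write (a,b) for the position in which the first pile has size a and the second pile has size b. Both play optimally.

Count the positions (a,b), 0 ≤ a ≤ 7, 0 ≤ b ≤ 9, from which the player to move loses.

Classify positions by backward induction: terminal positions (no move available) are L. From any other position, the mover wins iff some move reaches an L.
Every move lowers a or b (never raises either), so fill the grid row by row in increasing a, and left to right within a row: each cell's successors are then already labelled.
      b=0  b=1  b=2  b=3  b=4  b=5  b=6  b=7  b=8  b=9
a=0:    L    L    W    W    W    W    L    L    W    W
a=1:    W    W    L    L    W    W    W    W    L    L
a=2:    L    L    W    W    W    W    L    L    W    W
a=3:    W    W    L    L    W    W    W    W    L    L
a=4:    W    W    W    W    L    L    W    W    W    W
a=5:    W    W    W    W    W    W    W    W    W    W
a=6:    W    W    W    W    L    L    W    W    W    W
a=7:    L    L    W    W    W    W    L    L    W    W
Cells with no legal move (terminal, hence L): (0,0), (0,1).
The remaining L cells, each justified by listing all of its moves:
(0,6): →(0,4)(W), (0,2)(W) — all W, so L
(0,7): →(0,5)(W), (0,3)(W) — all W, so L
(1,2): →(0,2)(W), (1,0)(W) — all W, so L
(1,3): →(0,3)(W), (1,1)(W) — all W, so L
(1,8): →(0,8)(W), (1,6)(W), (1,4)(W) — all W, so L
(1,9): →(0,9)(W), (1,7)(W), (1,5)(W) — all W, so L
(2,0): →(1,0)(W) only, which is W, so L
(2,1): →(1,1)(W) only, which is W, so L
(2,6): →(1,6)(W), (2,4)(W), (2,2)(W) — all W, so L
(2,7): →(1,7)(W), (2,5)(W), (2,3)(W) — all W, so L
(3,2): →(2,2)(W), (0,2)(W), (3,0)(W) — all W, so L
(3,3): →(2,3)(W), (0,3)(W), (3,1)(W) — all W, so L
(3,8): →(2,8)(W), (0,8)(W), (3,6)(W), (3,4)(W) — all W, so L
(3,9): →(2,9)(W), (0,9)(W), (3,7)(W), (3,5)(W) — all W, so L
(4,4): →(3,4)(W), (1,4)(W), (0,4)(W), (4,2)(W), (4,0)(W) — all W, so L
(4,5): →(3,5)(W), (1,5)(W), (0,5)(W), (4,3)(W), (4,1)(W) — all W, so L
(6,4): →(5,4)(W), (3,4)(W), (2,4)(W), (6,2)(W), (6,0)(W) — all W, so L
(6,5): →(5,5)(W), (3,5)(W), (2,5)(W), (6,3)(W), (6,1)(W) — all W, so L
(7,0): →(6,0)(W), (4,0)(W), (3,0)(W) — all W, so L
(7,1): →(6,1)(W), (4,1)(W), (3,1)(W) — all W, so L
(7,6): →(6,6)(W), (4,6)(W), (3,6)(W), (7,4)(W), (7,2)(W) — all W, so L
(7,7): →(6,7)(W), (4,7)(W), (3,7)(W), (7,5)(W), (7,3)(W) — all W, so L
Every other cell has at least one move into one of the L cells above, so it is W.
L cells per row: a=0: 4, a=1: 4, a=2: 4, a=3: 4, a=4: 2, a=5: 0, a=6: 2, a=7: 4; total 24.

24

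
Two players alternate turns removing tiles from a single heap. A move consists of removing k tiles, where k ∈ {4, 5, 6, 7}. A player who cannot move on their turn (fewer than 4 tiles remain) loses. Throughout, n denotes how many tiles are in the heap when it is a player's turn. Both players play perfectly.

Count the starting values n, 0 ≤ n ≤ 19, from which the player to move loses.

8

Compute win/loss labels from the base case upward. A position with no move is L. Any other position is W if it can reach an L in one move, else L.
n=0: no move → L
n=1: no move → L
n=2: no move → L
n=3: no move → L
n=4: can move to 0, which is L ⇒ W
n=5: can move to 1, which is L ⇒ W
n=6: can move to 2, which is L ⇒ W
n=7: can move to 3, which is L ⇒ W
n=8: can move to 3, which is L ⇒ W
n=9: can move to 3, which is L ⇒ W
n=10: can move to 3, which is L ⇒ W
n=11: moves to 7(W), 6(W), 5(W), 4(W); every one is W ⇒ L
n=12: moves to 8(W), 7(W), 6(W), 5(W); every one is W ⇒ L
n=13: moves to 9(W), 8(W), 7(W), 6(W); every one is W ⇒ L
n=14: moves to 10(W), 9(W), 8(W), 7(W); every one is W ⇒ L
n=15: can move to 11, which is L ⇒ W
n=16: can move to 12, which is L ⇒ W
n=17: can move to 13, which is L ⇒ W
n=18: can move to 14, which is L ⇒ W
n=19: can move to 14, which is L ⇒ W
L entries with 0 ≤ n ≤ 19: n = 0, 1, 2, 3, 11, 12, 13, 14; that makes 8.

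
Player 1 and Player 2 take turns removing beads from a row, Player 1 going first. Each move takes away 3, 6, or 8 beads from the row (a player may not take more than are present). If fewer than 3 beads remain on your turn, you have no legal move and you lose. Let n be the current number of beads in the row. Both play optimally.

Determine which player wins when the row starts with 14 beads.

Player 1 wins.

Classify positions by backward induction: terminal positions (no move available) are L. From any other position, the mover wins iff some move reaches an L.
n=0: no move → L
n=1: no move → L
n=2: no move → L
n=3: W (go to 0, an L position)
n=4: W (go to 1, an L position)
n=5: W (go to 2, an L position)
n=6: W (go to 0, an L position)
n=7: W (go to 1, an L position)
n=8: W (go to 2, an L position)
n=9: W (go to 1, an L position)
n=10: W (go to 2, an L position)
n=11: L (options 8(W), 5(W), 3(W) are all W)
n=12: L (options 9(W), 6(W), 4(W) are all W)
n=13: L (options 10(W), 7(W), 5(W) are all W)
n=14: W (go to 11, an L position)
From 14 Player 1 can remove 3, leaving 11, reaching an L position.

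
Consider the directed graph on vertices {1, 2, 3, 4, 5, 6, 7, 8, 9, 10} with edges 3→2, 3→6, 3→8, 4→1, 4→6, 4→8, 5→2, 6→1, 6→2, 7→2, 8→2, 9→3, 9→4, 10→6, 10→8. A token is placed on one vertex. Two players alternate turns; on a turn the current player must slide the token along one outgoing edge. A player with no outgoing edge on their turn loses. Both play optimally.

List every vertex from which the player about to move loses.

Label each position W (a win for the player to move) or L (a loss). A position with no legal move is L; any other position is W exactly when some move reaches an L, and L when every move reaches a W.
Every edge goes from a vertex to one that appears earlier in the order 2, 1, 6, 7, 8, 5, 3, 10, 4, 9, so processing vertices in that order labels each vertex after all of its successors.
2: no outgoing edge → L
1: no outgoing edge → L
6: →1(L), so W
7: →2(L), so W
8: →2(L), so W
5: →2(L), so W
3: →2(L), so W
10: →8(W), 6(W) — all W, so L
4: →1(L), so W
9: →4(W), 3(W) — all W, so L
Reading off the rows marked L gives the requested list; there are 4 such vertices.

1, 2, 9, 10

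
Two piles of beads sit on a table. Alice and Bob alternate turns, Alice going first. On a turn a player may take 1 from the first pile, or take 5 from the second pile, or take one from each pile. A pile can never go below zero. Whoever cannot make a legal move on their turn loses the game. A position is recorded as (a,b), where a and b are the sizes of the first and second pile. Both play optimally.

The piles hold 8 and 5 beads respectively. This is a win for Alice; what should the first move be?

Move to (8,0).

Build the W/L table. Terminal = L. A non-terminal position is W if it has a move to some L; otherwise it is L.
No move ever increases a pile, so every position that can arise here has a ≤ 8 and b ≤ 5; it is enough to label the cells with 0 ≤ a ≤ 8 and 0 ≤ b ≤ 5.
Every move lowers a or b (never raises either), so fill the grid row by row in increasing a, and left to right within a row: each cell's successors are then already labelled.
      b=0  b=1  b=2  b=3  b=4  b=5
a=0:    L    L    L    L    L    W
a=1:    W    W    W    W    W    W
a=2:    L    L    L    L    L    W
a=3:    W    W    W    W    W    W
a=4:    L    L    L    L    L    W
a=5:    W    W    W    W    W    W
a=6:    L    L    L    L    L    W
a=7:    W    W    W    W    W    W
a=8:    L    L    L    L    L    W
Cells with no legal move (terminal, hence L): (0,0), (0,1), (0,2), (0,3), (0,4).
The remaining L cells, each justified by listing all of its moves:
(2,0): the only move is to (1,0)(W), a W ⇒ L
(2,1): moves to (1,1)(W), (1,0)(W); every one is W ⇒ L
(2,2): moves to (1,2)(W), (1,1)(W); every one is W ⇒ L
(2,3): moves to (1,3)(W), (1,2)(W); every one is W ⇒ L
(2,4): moves to (1,4)(W), (1,3)(W); every one is W ⇒ L
(4,0): the only move is to (3,0)(W), a W ⇒ L
(4,1): moves to (3,1)(W), (3,0)(W); every one is W ⇒ L
(4,2): moves to (3,2)(W), (3,1)(W); every one is W ⇒ L
(4,3): moves to (3,3)(W), (3,2)(W); every one is W ⇒ L
(4,4): moves to (3,4)(W), (3,3)(W); every one is W ⇒ L
(6,0): the only move is to (5,0)(W), a W ⇒ L
(6,1): moves to (5,1)(W), (5,0)(W); every one is W ⇒ L
(6,2): moves to (5,2)(W), (5,1)(W); every one is W ⇒ L
(6,3): moves to (5,3)(W), (5,2)(W); every one is W ⇒ L
(6,4): moves to (5,4)(W), (5,3)(W); every one is W ⇒ L
(8,0): the only move is to (7,0)(W), a W ⇒ L
(8,1): moves to (7,1)(W), (7,0)(W); every one is W ⇒ L
(8,2): moves to (7,2)(W), (7,1)(W); every one is W ⇒ L
(8,3): moves to (7,3)(W), (7,2)(W); every one is W ⇒ L
(8,4): moves to (7,4)(W), (7,3)(W); every one is W ⇒ L
Every other cell has at least one move into one of the L cells above, so it is W.
From (8,5), the L positions reachable in one move are: (8,0).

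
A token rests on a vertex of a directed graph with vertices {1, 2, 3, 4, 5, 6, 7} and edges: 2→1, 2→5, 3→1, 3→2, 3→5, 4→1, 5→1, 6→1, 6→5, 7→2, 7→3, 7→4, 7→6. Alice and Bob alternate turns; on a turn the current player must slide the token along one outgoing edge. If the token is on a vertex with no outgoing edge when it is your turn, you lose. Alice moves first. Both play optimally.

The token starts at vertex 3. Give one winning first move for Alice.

Label each position W (a win for the player to move) or L (a loss). A position with no legal move is L; any other position is W exactly when some move reaches an L, and L when every move reaches a W.
Every edge goes from a vertex to one that appears earlier in the order 1, 5, 2, 6, 3, 4, 7, so processing vertices in that order labels each vertex after all of its successors.
1: no outgoing edge → L
5: →1(L), so W
2: →1(L), so W
6: →1(L), so W
3: →1(L), so W
4: →1(L), so W
7: →4(W), 3(W), 6(W), 2(W) — all W, so L
From 3, the L positions reachable in one move are: 1.

Move to 1.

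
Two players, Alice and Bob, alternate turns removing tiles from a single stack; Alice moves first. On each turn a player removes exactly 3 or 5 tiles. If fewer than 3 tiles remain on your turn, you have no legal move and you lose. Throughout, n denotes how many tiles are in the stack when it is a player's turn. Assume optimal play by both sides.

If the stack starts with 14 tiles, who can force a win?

Alice wins.

Classify positions by backward induction: terminal positions (no move available) are L. From any other position, the mover wins iff some move reaches an L.
n=0: no move → L
n=1: no move → L
n=2: no move → L
n=3: W (go to 0, an L position)
n=4: W (go to 1, an L position)
n=5: W (go to 2, an L position)
n=6: W (go to 1, an L position)
n=7: W (go to 2, an L position)
n=8: L (options 5(W), 3(W) are all W)
n=9: L (options 6(W), 4(W) are all W)
n=10: L (options 7(W), 5(W) are all W)
n=11: W (go to 8, an L position)
n=12: W (go to 9, an L position)
n=13: W (go to 10, an L position)
n=14: W (go to 9, an L position)
From 14 Alice can remove 5, leaving 9, reaching an L position.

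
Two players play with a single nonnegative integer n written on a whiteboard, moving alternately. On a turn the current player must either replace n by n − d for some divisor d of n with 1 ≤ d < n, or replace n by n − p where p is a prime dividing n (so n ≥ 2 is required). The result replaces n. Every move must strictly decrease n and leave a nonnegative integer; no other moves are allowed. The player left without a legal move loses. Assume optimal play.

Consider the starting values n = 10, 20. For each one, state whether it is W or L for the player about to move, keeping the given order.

Positions with no move are L. A position that does have a move is losing for the player to move precisely when every available move leads to a winning position for the opponent. Fill in the labels:
n=0: no move → L
n=1: no move → L
n=2: can move to 0, which is L ⇒ W
n=3: can move to 0, which is L ⇒ W
n=4: moves to 2(W), 3(W); every one is W ⇒ L
n=5: can move to 0, which is L ⇒ W
n=6: can move to 4, which is L ⇒ W
n=7: can move to 0, which is L ⇒ W
n=8: can move to 4, which is L ⇒ W
n=9: moves to 6(W), 8(W); every one is W ⇒ L
n=10: can move to 9, which is L ⇒ W
n=11: can move to 0, which is L ⇒ W
n=12: can move to 9, which is L ⇒ W
n=13: can move to 0, which is L ⇒ W
n=14: moves to 7(W), 12(W), 13(W); every one is W ⇒ L
n=15: can move to 14, which is L ⇒ W
n=16: can move to 14, which is L ⇒ W
n=17: can move to 0, which is L ⇒ W
n=18: can move to 9, which is L ⇒ W
n=19: can move to 0, which is L ⇒ W
n=20: moves to 10(W), 15(W), 16(W), 18(W), 19(W); every one is W ⇒ L

10: W, 20: L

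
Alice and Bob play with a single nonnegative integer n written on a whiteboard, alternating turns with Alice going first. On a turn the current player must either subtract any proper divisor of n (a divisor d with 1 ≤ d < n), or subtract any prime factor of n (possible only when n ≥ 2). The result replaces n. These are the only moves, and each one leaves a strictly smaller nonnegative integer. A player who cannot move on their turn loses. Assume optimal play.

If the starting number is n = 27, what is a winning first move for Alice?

Move to 26.

Work bottom-up. With no move the player to move loses. Otherwise the position is W if at least one move leads to an L position for the opponent, and L if every move leads to a W.
n=0: no move → L
n=1: no move → L
n=2: W (go to 0, an L position)
n=3: W (go to 0, an L position)
n=4: L (options 2(W), 3(W) are all W)
n=5: W (go to 0, an L position)
n=6: W (go to 4, an L position)
n=7: W (go to 0, an L position)
n=8: W (go to 4, an L position)
n=9: L (options 6(W), 8(W) are all W)
n=10: W (go to 9, an L position)
n=11: W (go to 0, an L position)
n=12: W (go to 9, an L position)
n=13: W (go to 0, an L position)
n=14: L (options 7(W), 12(W), 13(W) are all W)
n=15: W (go to 14, an L position)
n=16: W (go to 14, an L position)
n=17: W (go to 0, an L position)
n=18: W (go to 9, an L position)
n=19: W (go to 0, an L position)
n=20: L (options 10(W), 15(W), 16(W), 18(W), 19(W) are all W)
n=21: W (go to 14, an L position)
n=22: W (go to 20, an L position)
n=23: W (go to 0, an L position)
n=24: W (go to 20, an L position)
n=25: W (go to 20, an L position)
n=26: L (options 13(W), 24(W), 25(W) are all W)
n=27: W (go to 26, an L position)
From 27, the L positions reachable in one move are: 26.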